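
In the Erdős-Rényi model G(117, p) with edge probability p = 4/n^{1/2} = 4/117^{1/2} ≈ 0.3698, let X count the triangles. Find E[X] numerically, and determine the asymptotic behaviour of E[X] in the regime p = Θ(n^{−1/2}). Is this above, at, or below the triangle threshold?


Number of potential triangles: C(117, 3) = 260130.
Each occurs with probability p³ ≈ (0.3698)³ ≈ 5.057096e-02.
By linearity: E[X] = C(117, 3)·p³ ≈ 260130 · 5.057096e-02 ≈ 13155.0233.
Since α = 1/2 < 1, p = c/n^{1/2} ≫ 1/n is above the triangle threshold p ~ 1/n. Asymptotically E[X] ~ (c³/6)·n^{3(1−α)} = (4³/6)·n^{1.5} → ∞; triangles are abundant w.h.p.

E[X] ≈ 13155.0233; in regime p = Θ(1/n^{1/2}) E[X] diverges (above the triangle threshold p ~ 1/n).


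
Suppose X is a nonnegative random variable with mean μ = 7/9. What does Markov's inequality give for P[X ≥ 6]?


μ = E[X] = 7/9, a = 6.
Markov: P[X ≥ 6] ≤ μ/a = (7/9)/6 = 7/54.
Numerically: ≈ 0.130.
(Since a = 6 > μ = 0.778, the bound 7/54 is < 1 and informative.)

P[X ≥ 6] ≤ 7/54 ≈ 0.130.


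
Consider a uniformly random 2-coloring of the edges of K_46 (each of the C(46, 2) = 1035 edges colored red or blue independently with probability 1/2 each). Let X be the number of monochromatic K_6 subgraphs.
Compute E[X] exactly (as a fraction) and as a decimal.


Let X = Σ_S X_S over the C(46, 6) = 9366819 subsets S of size 6, where X_S = 1 if the K_6 on S is monochromatic.
For a fixed S, the K_6 on S has C(6, 2) = 15 edges. P[all 15 edges red] = (1/2)^15, and likewise for blue, so P[monochromatic] = 2·(1/2)^15 = 2^{1 − 15} = 1/16384.
By linearity of expectation: E[X] = C(46, 6) · 2^{1 − 15} = 9366819 · 1/16384 = 9366819/16384.
Numerically: E[X] ≈ 571.7053.

E[X] = C(46,6)·2^(1−C(6,2)) = 9366819/16384 ≈ 571.7053.


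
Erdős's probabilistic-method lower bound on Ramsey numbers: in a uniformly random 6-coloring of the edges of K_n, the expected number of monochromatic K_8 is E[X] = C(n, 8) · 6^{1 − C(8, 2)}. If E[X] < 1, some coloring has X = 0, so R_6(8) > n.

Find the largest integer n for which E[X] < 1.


We need C(n, 8) · 6^{1 − 28} < 1, i.e. C(n, 8) < 6^{28 − 1} = 1023490369077469249536.
Check values of n near the boundary:
  n = 1592: C(1592, 8) = 1005480414540892933435; 1005480414540892933435 < 1023490369077469249536? YES
  n = 1593: C(1593, 8) = 1010555394551193970323; 1010555394551193970323 < 1023490369077469249536? YES
  n = 1594: C(1594, 8) = 1015652773590544255167; 1015652773590544255167 < 1023490369077469249536? YES
  n = 1595: C(1595, 8) = 1020772636343363633895; 1020772636343363633895 < 1023490369077469249536? YES
  n = 1596: C(1596, 8) = 1025915067760710553965; 1025915067760710553965 < 1023490369077469249536? NO
  n = 1597: C(1597, 8) = 1031080153060953275445; 1031080153060953275445 < 1023490369077469249536? NO
The largest n with C(n, 8) < 1023490369077469249536 is n = 1595 (where E[X] = 113419181815929292655/113721152119718805504 ≈ 0.997). Hence R_6(8) > 1595, i.e. R_6(8) ≥ 1596.

Largest n = 1595; hence R_6(8) > 1595.


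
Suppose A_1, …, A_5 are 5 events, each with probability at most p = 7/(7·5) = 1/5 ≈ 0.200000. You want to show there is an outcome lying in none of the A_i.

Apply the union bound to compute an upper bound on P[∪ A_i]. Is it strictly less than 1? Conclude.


Union bound: P[∪_{i=1}^{5} A_i] ≤ Σ_i P[A_i] ≤ 5·p = 5·(1/5) = 1.
Numerically: 1 ≈ 1.000000.
Is 1 < 1? NO.
Since the bound 1 is ≥ 1, the union bound is uninformative here; it does NOT by itself certify existence.

5·p = 1 ≈ 1.000000; existence NOT certified by the union bound.


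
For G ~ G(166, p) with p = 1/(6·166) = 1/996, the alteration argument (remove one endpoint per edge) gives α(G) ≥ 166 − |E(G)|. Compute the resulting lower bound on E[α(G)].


E[|E(G)|] = C(166, 2)·p = 13695 · (1/996) = 55/4.
E[α(G)] ≥ n − E[|E(G)|] = 166 − 55/4 = 609/4.
Numerically: ≈ 152.250.
(This is only a lower bound; the true E[α(G)] may be larger.)

E[α(G)] ≥ 609/4 ≈ 152.250.


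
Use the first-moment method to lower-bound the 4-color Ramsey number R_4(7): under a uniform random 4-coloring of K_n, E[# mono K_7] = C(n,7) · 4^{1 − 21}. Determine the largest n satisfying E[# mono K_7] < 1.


We need C(n, 7) · 4^{1 − 21} < 1, i.e. C(n, 7) < 4^{21 − 1} = 1099511627776.
Check values of n near the boundary:
  n = 174: C(174, 7) = 847879782984; 847879782984 < 1099511627776? YES
  n = 175: C(175, 7) = 883208107275; 883208107275 < 1099511627776? YES
  n = 176: C(176, 7) = 919790691600; 919790691600 < 1099511627776? YES
  n = 177: C(177, 7) = 957664425960; 957664425960 < 1099511627776? YES
  n = 178: C(178, 7) = 996867063280; 996867063280 < 1099511627776? YES
  n = 179: C(179, 7) = 1037437234460; 1037437234460 < 1099511627776? YES
  n = 180: C(180, 7) = 1079414463600; 1079414463600 < 1099511627776? YES
  n = 181: C(181, 7) = 1122839183400; 1122839183400 < 1099511627776? NO
The largest n with C(n, 7) < 1099511627776 is n = 180 (where E[X] = 67463403975/68719476736 ≈ 0.9817217). Hence R_4(7) > 180, i.e. R_4(7) ≥ 181.

Largest n = 180; hence R_4(7) > 180.


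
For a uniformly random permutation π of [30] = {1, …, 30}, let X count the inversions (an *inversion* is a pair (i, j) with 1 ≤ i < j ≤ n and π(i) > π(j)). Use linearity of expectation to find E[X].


Write X = Σ X_I over the C(30, 2) = 435 pairs i < j, with X_I the indicator of one inversion.
There are 435 indicators.
For each fixed pair i < j, the values π(i) and π(j) are two distinct elements of {1, …, 30} in uniformly random order; by symmetry P[π(i) > π(j)] = 1/2.
By linearity: E[X] = 435 · (1/2) = C(30, 2) · (1/2) = 435/2 = 435/2 ≈ 217.500000.

E[X] = 435/2 = 217.500000.


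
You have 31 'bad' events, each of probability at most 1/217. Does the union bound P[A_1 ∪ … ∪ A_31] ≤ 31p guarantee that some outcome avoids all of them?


Union bound: P[∪_{i=1}^{31} A_i] ≤ Σ_i P[A_i] ≤ 31·p = 31·(1/217) = 1/7.
Numerically: 1/7 ≈ 0.1428571.
Is 1/7 < 1? YES.
Since P[∪ A_i] ≤ 1/7 < 1, the complement has P[∩ A_i^c] ≥ 1 − 1/7 = 6/7 > 0, so some outcome avoids every A_i.

31·p = 1/7 ≈ 0.1428571; existence CERTIFIED by the union bound.


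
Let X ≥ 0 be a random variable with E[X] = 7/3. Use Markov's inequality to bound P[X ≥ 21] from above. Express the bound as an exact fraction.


μ = E[X] = 7/3, a = 21.
Markov: P[X ≥ 21] ≤ μ/a = (7/3)/21 = 1/9.
Numerically: ≈ 0.1111.
(Since a = 21 > μ = 2.3333, the bound 1/9 is < 1 and informative.)

P[X ≥ 21] ≤ 1/9 ≈ 0.1111.


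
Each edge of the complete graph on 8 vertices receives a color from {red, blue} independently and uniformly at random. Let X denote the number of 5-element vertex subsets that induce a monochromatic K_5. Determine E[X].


Let X = Σ_S X_S over the C(8, 5) = 56 subsets S of size 5, where X_S = 1 if the K_5 on S is monochromatic.
For a fixed S, the K_5 on S has C(5, 2) = 10 edges. P[all 10 edges red] = (1/2)^10, and likewise for blue, so P[monochromatic] = 2·(1/2)^10 = 2^{1 − 10} = 1/512.
By linearity of expectation: E[X] = C(8, 5) · 2^{1 − 10} = 56 · 1/512 = 7/64.
Numerically: E[X] ≈ 0.10938.

E[X] = C(8,5)·2^(1−C(5,2)) = 7/64 ≈ 0.10938.


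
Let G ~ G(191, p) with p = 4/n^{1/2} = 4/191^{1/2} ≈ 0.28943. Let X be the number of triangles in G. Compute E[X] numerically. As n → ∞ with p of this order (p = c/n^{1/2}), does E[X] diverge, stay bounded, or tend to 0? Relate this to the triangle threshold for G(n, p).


Number of potential triangles: C(191, 3) = 1143135.
Each occurs with probability p³ ≈ (0.28943)³ ≈ 2.42454318e-02.
By linearity: E[X] = C(191, 3)·p³ ≈ 1143135 · 2.42454318e-02 ≈ 27715.801681.
Since α = 1/2 < 1, p = c/n^{1/2} ≫ 1/n is above the triangle threshold p ~ 1/n. Asymptotically E[X] ~ (c³/6)·n^{3(1−α)} = (4³/6)·n^{1.5} → ∞; triangles are abundant w.h.p.

E[X] ≈ 27715.801681; in regime p = Θ(1/n^{1/2}) E[X] diverges (above the triangle threshold p ~ 1/n).


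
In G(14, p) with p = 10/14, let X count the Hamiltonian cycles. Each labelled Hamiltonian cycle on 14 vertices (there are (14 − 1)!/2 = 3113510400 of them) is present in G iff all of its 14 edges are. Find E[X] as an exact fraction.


K_14 has (14 − 1)!/2 = 3113510400 labelled Hamiltonian cycles.
For each such Hamiltonian cycle H, let X_H = 1 if all 14 edges of H are present in G. Then P[X_H = 1] = p^{14} = (5/7)^{14} = 6103515625/678223072849.
Summing the indicators: E[X] = Σ_H E[X_H] = 3113510400 · p^{14} = 3113510400 · 6103515625/678223072849 = 2714765625000000000/96889010407.
Numerically: E[X] ≈ 2.80193e+07.

E[X] = 3113510400 · (5/7)^{14} = 2714765625000000000/96889010407 ≈ 2.80193e+07.


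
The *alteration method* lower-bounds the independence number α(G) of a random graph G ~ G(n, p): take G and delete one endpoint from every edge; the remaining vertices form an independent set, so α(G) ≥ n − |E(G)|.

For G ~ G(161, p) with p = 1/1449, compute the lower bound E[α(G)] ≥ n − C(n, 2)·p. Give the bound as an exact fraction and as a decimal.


E[|E(G)|] = C(161, 2)·p = 12880 · (1/1449) = 80/9.
E[α(G)] ≥ n − E[|E(G)|] = 161 − 80/9 = 1369/9.
Numerically: ≈ 152.111111.
(This is only a lower bound; the true E[α(G)] may be larger.)

E[α(G)] ≥ 1369/9 ≈ 152.111111.


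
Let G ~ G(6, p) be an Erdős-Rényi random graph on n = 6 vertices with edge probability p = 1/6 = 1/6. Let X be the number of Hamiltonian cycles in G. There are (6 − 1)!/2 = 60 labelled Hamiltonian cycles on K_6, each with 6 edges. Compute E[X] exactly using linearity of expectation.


K_6 has (6 − 1)!/2 = 60 labelled Hamiltonian cycles.
For each such Hamiltonian cycle H, let X_H = 1 if all 6 edges of H are present in G. Then P[X_H = 1] = p^{6} = (1/6)^{6} = 1/46656.
Summing the indicators: E[X] = Σ_H E[X_H] = 60 · p^{6} = 60 · 1/46656 = 5/3888.
Numerically: E[X] ≈ 0.00128601.

E[X] = 60 · (1/6)^{6} = 5/3888 ≈ 0.00128601.


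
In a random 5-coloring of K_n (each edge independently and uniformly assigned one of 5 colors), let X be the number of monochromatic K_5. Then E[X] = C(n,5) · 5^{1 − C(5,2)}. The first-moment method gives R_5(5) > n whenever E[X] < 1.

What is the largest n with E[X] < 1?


We need C(n, 5) · 5^{1 − 10} < 1, i.e. C(n, 5) < 5^{10 − 1} = 1953125.
Check values of n near the boundary:
  n = 44: C(44, 5) = 1086008; 1086008 < 1953125? YES
  n = 45: C(45, 5) = 1221759; 1221759 < 1953125? YES
  n = 46: C(46, 5) = 1370754; 1370754 < 1953125? YES
  n = 47: C(47, 5) = 1533939; 1533939 < 1953125? YES
  n = 48: C(48, 5) = 1712304; 1712304 < 1953125? YES
  n = 49: C(49, 5) = 1906884; 1906884 < 1953125? YES
  n = 50: C(50, 5) = 2118760; 2118760 < 1953125? NO
  n = 51: C(51, 5) = 2349060; 2349060 < 1953125? NO
The largest n with C(n, 5) < 1953125 is n = 49 (where E[X] = 1906884/1953125 ≈ 0.976). Hence R_5(5) > 49, i.e. R_5(5) ≥ 50.

Largest n = 49; hence R_5(5) > 49.


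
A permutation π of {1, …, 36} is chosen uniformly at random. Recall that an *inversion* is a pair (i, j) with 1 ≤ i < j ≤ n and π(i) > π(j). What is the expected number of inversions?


Write X = Σ X_I over the C(36, 2) = 630 pairs i < j, with X_I the indicator of one inversion.
There are 630 indicators.
For each fixed pair i < j, the values π(i) and π(j) are two distinct elements of {1, …, 36} in uniformly random order; by symmetry P[π(i) > π(j)] = 1/2.
By linearity: E[X] = 630 · (1/2) = C(36, 2) · (1/2) = 630/2 = 315 ≈ 315.00000.

E[X] = 315 = 315.00000.


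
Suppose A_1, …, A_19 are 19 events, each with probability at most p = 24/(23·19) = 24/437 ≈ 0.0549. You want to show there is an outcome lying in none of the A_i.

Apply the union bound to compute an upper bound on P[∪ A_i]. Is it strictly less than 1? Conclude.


Union bound: P[∪_{i=1}^{19} A_i] ≤ Σ_i P[A_i] ≤ 19·p = 19·(24/437) = 24/23.
Numerically: 24/23 ≈ 1.0435.
Is 24/23 < 1? NO.
Since the bound 24/23 is ≥ 1, the union bound is uninformative here; it does NOT by itself certify existence.

19·p = 24/23 ≈ 1.0435; existence NOT certified by the union bound.


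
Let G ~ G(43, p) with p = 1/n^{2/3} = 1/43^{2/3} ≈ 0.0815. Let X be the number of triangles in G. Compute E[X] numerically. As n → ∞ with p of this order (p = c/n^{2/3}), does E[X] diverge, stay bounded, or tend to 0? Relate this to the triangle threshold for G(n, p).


Number of potential triangles: C(43, 3) = 12341.
Each occurs with probability p³ ≈ (0.0815)³ ≈ 5.40833e-04.
By linearity: E[X] = C(43, 3)·p³ ≈ 12341 · 5.40833e-04 ≈ 6.674.
Since α = 2/3 < 1, p = c/n^{2/3} ≫ 1/n is above the triangle threshold p ~ 1/n. Asymptotically E[X] ~ (c³/6)·n^{3(1−α)} = (1³/6)·n^{1} → ∞; triangles are abundant w.h.p.

E[X] ≈ 6.674; in regime p = Θ(1/n^{2/3}) E[X] diverges (above the triangle threshold p ~ 1/n).


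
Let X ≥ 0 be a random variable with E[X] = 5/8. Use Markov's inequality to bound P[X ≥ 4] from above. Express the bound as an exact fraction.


μ = E[X] = 5/8, a = 4.
Markov: P[X ≥ 4] ≤ μ/a = (5/8)/4 = 5/32.
Numerically: ≈ 0.156.
(Since a = 4 > μ = 0.625, the bound 5/32 is < 1 and informative.)

P[X ≥ 4] ≤ 5/32 ≈ 0.156.


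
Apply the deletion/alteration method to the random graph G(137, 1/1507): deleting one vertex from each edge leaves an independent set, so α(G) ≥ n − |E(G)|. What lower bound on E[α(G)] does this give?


E[|E(G)|] = C(137, 2)·p = 9316 · (1/1507) = 68/11.
E[α(G)] ≥ n − E[|E(G)|] = 137 − 68/11 = 1439/11.
Numerically: ≈ 130.818.
(This is only a lower bound; the true E[α(G)] may be larger.)

E[α(G)] ≥ 1439/11 ≈ 130.818.


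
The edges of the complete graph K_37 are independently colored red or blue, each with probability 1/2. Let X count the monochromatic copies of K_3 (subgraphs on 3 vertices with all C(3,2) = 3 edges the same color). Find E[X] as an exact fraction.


Let X = Σ_S X_S over the C(37, 3) = 7770 subsets S of size 3, where X_S = 1 if the K_3 on S is monochromatic.
For a fixed S, the K_3 on S has C(3, 2) = 3 edges. P[all 3 edges red] = (1/2)^3, and likewise for blue, so P[monochromatic] = 2·(1/2)^3 = 2^{1 − 3} = 1/4.
By linearity of expectation: E[X] = C(37, 3) · 2^{1 − 3} = 7770 · 1/4 = 3885/2.
Numerically: E[X] ≈ 1942.500.

E[X] = C(37,3)·2^(1−C(3,2)) = 3885/2 ≈ 1942.500.


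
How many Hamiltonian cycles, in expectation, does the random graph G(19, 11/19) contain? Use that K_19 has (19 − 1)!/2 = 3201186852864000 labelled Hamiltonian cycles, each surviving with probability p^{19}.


K_19 has (19 − 1)!/2 = 3201186852864000 labelled Hamiltonian cycles.
For each such Hamiltonian cycle H, let X_H = 1 if all 19 edges of H are present in G. Then P[X_H = 1] = p^{19} = (11/19)^{19} = 61159090448414546291/1978419655660313589123979.
By linearity of expectation: E[X] = Σ_H E[X_H] = 3201186852864000 · p^{19} = 3201186852864000 · 61159090448414546291/1978419655660313589123979 = 195781676276584883979724733927424000/1978419655660313589123979.
Numerically: E[X] ≈ 9.9e+10.

E[X] = 3201186852864000 · (11/19)^{19} = 195781676276584883979724733927424000/1978419655660313589123979 ≈ 9.9e+10.


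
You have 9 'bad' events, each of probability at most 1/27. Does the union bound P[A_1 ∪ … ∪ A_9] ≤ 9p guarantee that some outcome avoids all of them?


Union bound: P[∪_{i=1}^{9} A_i] ≤ Σ_i P[A_i] ≤ 9·p = 9·(1/27) = 1/3.
Numerically: 1/3 ≈ 0.3333333.
Is 1/3 < 1? YES.
Since P[∪ A_i] ≤ 1/3 < 1, the complement has P[∩ A_i^c] ≥ 1 − 1/3 = 2/3 > 0, so some outcome avoids every A_i.

9·p = 1/3 ≈ 0.3333333; existence CERTIFIED by the union bound.


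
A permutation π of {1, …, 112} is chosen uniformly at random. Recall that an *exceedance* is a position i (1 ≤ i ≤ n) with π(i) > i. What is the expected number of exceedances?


Write X = Σ_{i=1}^{112} X_i, where X_i = 1_{π(i) > i}.
For each fixed i, π(i) is uniform over {1, …, 112} (marginal of a uniform permutation), so P[π(i) > i] = (n − i)/n. Summing: Σ_{i=1}^{112} (n − i)/n = (0 + 1 + … + 111)/112 = 112(112 − 1)/(2·112) = (112 − 1)/2.
Hence E[X] = Σ_{i=1}^{112} (112 − i)/112 = 111/2 ≈ 55.50000.

E[X] = 111/2 = 55.50000.


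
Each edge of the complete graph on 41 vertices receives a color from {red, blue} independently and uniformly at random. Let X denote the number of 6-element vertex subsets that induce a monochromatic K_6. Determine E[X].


Let X = Σ_S X_S over the C(41, 6) = 4496388 subsets S of size 6, where X_S = 1 if the K_6 on S is monochromatic.
For a fixed S, the K_6 on S has C(6, 2) = 15 edges. P[all 15 edges red] = (1/2)^15, and likewise for blue, so P[monochromatic] = 2·(1/2)^15 = 2^{1 − 15} = 1/16384.
Summing: E[X] = C(41, 6) · 2^{1 − 15} = 4496388 · 1/16384 = 1124097/4096.
Numerically: E[X] ≈ 274.437744.

E[X] = C(41,6)·2^(1−C(6,2)) = 1124097/4096 ≈ 274.437744.


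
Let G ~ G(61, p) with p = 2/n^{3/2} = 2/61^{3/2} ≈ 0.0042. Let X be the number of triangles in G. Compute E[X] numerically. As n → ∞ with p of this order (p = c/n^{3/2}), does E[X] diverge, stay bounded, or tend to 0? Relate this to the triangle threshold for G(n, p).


Number of potential triangles: C(61, 3) = 35990.
Each occurs with probability p³ ≈ (0.0042)³ ≈ 7.39785e-08.
By linearity: E[X] = C(61, 3)·p³ ≈ 35990 · 7.39785e-08 ≈ 0.003.
Since α = 3/2 > 1, p = c/n^{3/2} = o(1/n) is below the triangle threshold p ~ 1/n. Asymptotically E[X] ~ (c³/6)·n^{3(1−α)} = (2³/6)·n^{-1.5} → 0, so by Markov's inequality G has no triangles w.h.p.

E[X] ≈ 0.003; in regime p = Θ(1/n^{3/2}) E[X] tends to 0 (below the triangle threshold p ~ 1/n).


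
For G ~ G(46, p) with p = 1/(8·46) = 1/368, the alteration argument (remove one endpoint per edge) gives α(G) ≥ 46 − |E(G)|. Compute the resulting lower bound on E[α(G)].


E[|E(G)|] = C(46, 2)·p = 1035 · (1/368) = 45/16.
E[α(G)] ≥ n − E[|E(G)|] = 46 − 45/16 = 691/16.
Numerically: ≈ 43.187500.
(This is only a lower bound; the true E[α(G)] may be larger.)

E[α(G)] ≥ 691/16 ≈ 43.187500.


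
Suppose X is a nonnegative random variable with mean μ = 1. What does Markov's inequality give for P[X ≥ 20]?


μ = E[X] = 1, a = 20.
Markov: P[X ≥ 20] ≤ μ/a = (1)/20 = 1/20.
Numerically: ≈ 0.05000.
(Since a = 20 > μ = 1.00000, the bound 1/20 is < 1 and informative.)

P[X ≥ 20] ≤ 1/20 ≈ 0.05000.


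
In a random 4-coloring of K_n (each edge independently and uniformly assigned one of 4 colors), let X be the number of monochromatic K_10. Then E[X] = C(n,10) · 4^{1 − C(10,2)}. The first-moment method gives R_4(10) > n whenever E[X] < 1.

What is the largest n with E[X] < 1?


We need C(n, 10) · 4^{1 − 45} < 1, i.e. C(n, 10) < 4^{45 − 1} = 309485009821345068724781056.
Check values of n near the boundary:
  n = 2017: C(2017, 10) = 300324964434452596180990448; 300324964434452596180990448 < 309485009821345068724781056? YES
  n = 2018: C(2018, 10) = 301820606687612220663963508; 301820606687612220663963508 < 309485009821345068724781056? YES
  n = 2019: C(2019, 10) = 303322949179835278009229628; 303322949179835278009229628 < 309485009821345068724781056? YES
  n = 2020: C(2020, 10) = 304832018578739931133653656; 304832018578739931133653656 < 309485009821345068724781056? YES
  n = 2021: C(2021, 10) = 306347841644770462864800616; 306347841644770462864800616 < 309485009821345068724781056? YES
  n = 2022: C(2022, 10) = 307870445231474093395937796; 307870445231474093395937796 < 309485009821345068724781056? YES
  n = 2023: C(2023, 10) = 309399856285778485315440716; 309399856285778485315440716 < 309485009821345068724781056? YES
  n = 2024: C(2024, 10) = 310936101848269937576192656; 310936101848269937576192656 < 309485009821345068724781056? NO
  n = 2025: C(2025, 10) = 312479209053472269772600560; 312479209053472269772600560 < 309485009821345068724781056? NO
The largest n with C(n, 10) < 309485009821345068724781056 is n = 2023 (where E[X] = 77349964071444621328860179/77371252455336267181195264 ≈ 0.9997). Hence R_4(10) > 2023, i.e. R_4(10) ≥ 2024.

Largest n = 2023; hence R_4(10) > 2023.


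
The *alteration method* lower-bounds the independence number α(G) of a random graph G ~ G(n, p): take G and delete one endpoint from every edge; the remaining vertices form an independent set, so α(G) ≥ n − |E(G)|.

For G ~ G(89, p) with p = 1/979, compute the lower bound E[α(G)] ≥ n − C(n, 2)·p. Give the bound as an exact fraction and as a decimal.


E[|E(G)|] = C(89, 2)·p = 3916 · (1/979) = 4.
E[α(G)] ≥ n − E[|E(G)|] = 89 − 4 = 85.
Numerically: ≈ 85.000000.
(This is only a lower bound; the true E[α(G)] may be larger.)

E[α(G)] ≥ 85 ≈ 85.000000.


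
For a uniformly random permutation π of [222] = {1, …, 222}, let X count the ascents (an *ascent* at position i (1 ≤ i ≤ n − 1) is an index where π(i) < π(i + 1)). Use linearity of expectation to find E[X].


Write X = Σ X_I over i = 1, …, 221, with X_I the indicator of one ascent.
There are 221 indicators.
For each fixed i, the pair (π(i), π(i+1)) is a uniformly random ordered pair of distinct values from {1, …, 222}; by symmetry P[π(i) < π(i+1)] = 1/2.
By linearity: E[X] = 221 · (1/2) = (222 − 1) · (1/2) = 221/2 ≈ 110.50000.

E[X] = 221/2 = 110.50000.


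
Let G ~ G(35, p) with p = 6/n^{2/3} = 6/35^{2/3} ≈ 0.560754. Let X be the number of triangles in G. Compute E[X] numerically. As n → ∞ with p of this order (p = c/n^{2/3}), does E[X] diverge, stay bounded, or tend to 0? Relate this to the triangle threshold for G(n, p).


Number of potential triangles: C(35, 3) = 6545.
Each occurs with probability p³ ≈ (0.560754)³ ≈ 1.76326531e-01.
By linearity: E[X] = C(35, 3)·p³ ≈ 6545 · 1.76326531e-01 ≈ 1154.057143.
Since α = 2/3 < 1, p = c/n^{2/3} ≫ 1/n is above the triangle threshold p ~ 1/n. Asymptotically E[X] ~ (c³/6)·n^{3(1−α)} = (6³/6)·n^{1} → ∞; triangles are abundant w.h.p.

E[X] ≈ 1154.057143; in regime p = Θ(1/n^{2/3}) E[X] diverges (above the triangle threshold p ~ 1/n).


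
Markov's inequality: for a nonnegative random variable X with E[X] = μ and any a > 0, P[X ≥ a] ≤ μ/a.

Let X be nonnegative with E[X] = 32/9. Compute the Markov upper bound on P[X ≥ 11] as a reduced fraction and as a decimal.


μ = E[X] = 32/9, a = 11.
Markov: P[X ≥ 11] ≤ μ/a = (32/9)/11 = 32/99.
Numerically: ≈ 0.32323.
(Since a = 11 > μ = 3.55556, the bound 32/99 is < 1 and informative.)

P[X ≥ 11] ≤ 32/99 ≈ 0.32323.


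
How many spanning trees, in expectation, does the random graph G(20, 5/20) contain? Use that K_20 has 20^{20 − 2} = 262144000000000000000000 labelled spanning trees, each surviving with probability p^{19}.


K_20 has 20^{20 − 2} = 262144000000000000000000 labelled spanning trees.
For each such spanning tree H, let X_H = 1 if all 19 edges of H are present in G. Then P[X_H = 1] = p^{19} = (1/4)^{19} = 1/274877906944.
Summing the indicators: E[X] = Σ_H E[X_H] = 262144000000000000000000 · p^{19} = 262144000000000000000000 · 1/274877906944 = 3814697265625/4.
Numerically: E[X] ≈ 9.54e+11.

E[X] = 262144000000000000000000 · (1/4)^{19} = 3814697265625/4 ≈ 9.54e+11.


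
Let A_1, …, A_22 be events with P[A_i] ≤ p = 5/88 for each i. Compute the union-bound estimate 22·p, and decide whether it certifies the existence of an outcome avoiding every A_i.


Union bound: P[∪_{i=1}^{22} A_i] ≤ Σ_i P[A_i] ≤ 22·p = 22·(5/88) = 5/4.
Numerically: 5/4 ≈ 1.2500000.
Is 5/4 < 1? NO.
Since the bound 5/4 is ≥ 1, the union bound is uninformative here; it does NOT by itself certify existence.

22·p = 5/4 ≈ 1.2500000; existence NOT certified by the union bound.


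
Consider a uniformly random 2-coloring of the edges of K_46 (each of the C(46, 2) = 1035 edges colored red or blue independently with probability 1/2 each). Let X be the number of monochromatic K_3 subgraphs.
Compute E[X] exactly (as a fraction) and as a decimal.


Let X = Σ_S X_S over the C(46, 3) = 15180 subsets S of size 3, where X_S = 1 if the K_3 on S is monochromatic.
For a fixed S, the K_3 on S has C(3, 2) = 3 edges. P[all 3 edges red] = (1/2)^3, and likewise for blue, so P[monochromatic] = 2·(1/2)^3 = 2^{1 − 3} = 1/4.
By linearity of expectation: E[X] = C(46, 3) · 2^{1 − 3} = 15180 · 1/4 = 3795.
Numerically: E[X] ≈ 3795.000.

E[X] = C(46,3)·2^(1−C(3,2)) = 3795 ≈ 3795.000.


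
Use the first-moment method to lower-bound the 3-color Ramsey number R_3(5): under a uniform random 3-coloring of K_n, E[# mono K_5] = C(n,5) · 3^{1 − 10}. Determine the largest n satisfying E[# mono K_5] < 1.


We need C(n, 5) · 3^{1 − 10} < 1, i.e. C(n, 5) < 3^{10 − 1} = 19683.
Check values of n near the boundary:
  n = 18: C(18, 5) = 8568; 8568 < 19683? YES
  n = 19: C(19, 5) = 11628; 11628 < 19683? YES
  n = 20: C(20, 5) = 15504; 15504 < 19683? YES
  n = 21: C(21, 5) = 20349; 20349 < 19683? NO
  n = 22: C(22, 5) = 26334; 26334 < 19683? NO
The largest n with C(n, 5) < 19683 is n = 20 (where E[X] = 5168/6561 ≈ 0.7877). Hence R_3(5) > 20, i.e. R_3(5) ≥ 21.

Largest n = 20; hence R_3(5) > 20.


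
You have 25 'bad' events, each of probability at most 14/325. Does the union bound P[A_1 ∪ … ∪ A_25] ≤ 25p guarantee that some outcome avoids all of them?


Union bound: P[∪_{i=1}^{25} A_i] ≤ Σ_i P[A_i] ≤ 25·p = 25·(14/325) = 14/13.
Numerically: 14/13 ≈ 1.0769.
Is 14/13 < 1? NO.
Since the bound 14/13 is ≥ 1, the union bound is uninformative here; it does NOT by itself certify existence.

25·p = 14/13 ≈ 1.0769; existence NOT certified by the union bound.


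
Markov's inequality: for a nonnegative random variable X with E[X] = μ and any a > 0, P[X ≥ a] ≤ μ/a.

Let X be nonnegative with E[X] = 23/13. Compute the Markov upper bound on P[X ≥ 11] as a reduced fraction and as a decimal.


μ = E[X] = 23/13, a = 11.
Markov: P[X ≥ 11] ≤ μ/a = (23/13)/11 = 23/143.
Numerically: ≈ 0.160839.
(Since a = 11 > μ = 1.769231, the bound 23/143 is < 1 and informative.)

P[X ≥ 11] ≤ 23/143 ≈ 0.160839.


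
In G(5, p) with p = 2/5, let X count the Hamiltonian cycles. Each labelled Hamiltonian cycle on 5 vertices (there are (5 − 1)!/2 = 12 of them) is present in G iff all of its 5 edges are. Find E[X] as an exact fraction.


K_5 has (5 − 1)!/2 = 12 labelled Hamiltonian cycles.
For each such Hamiltonian cycle H, let X_H = 1 if all 5 edges of H are present in G. Then P[X_H = 1] = p^{5} = (2/5)^{5} = 32/3125.
By linearity: E[X] = Σ_H E[X_H] = 12 · p^{5} = 12 · 32/3125 = 384/3125.
Numerically: E[X] ≈ 0.123.

E[X] = 12 · (2/5)^{5} = 384/3125 ≈ 0.123.


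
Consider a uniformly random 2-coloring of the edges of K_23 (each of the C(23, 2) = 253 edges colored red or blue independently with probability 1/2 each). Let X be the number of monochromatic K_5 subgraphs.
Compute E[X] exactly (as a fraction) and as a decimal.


Let X = Σ_S X_S over the C(23, 5) = 33649 subsets S of size 5, where X_S = 1 if the K_5 on S is monochromatic.
For a fixed S, the K_5 on S has C(5, 2) = 10 edges. P[all 10 edges red] = (1/2)^10, and likewise for blue, so P[monochromatic] = 2·(1/2)^10 = 2^{1 − 10} = 1/512.
By linearity of expectation: E[X] = C(23, 5) · 2^{1 − 10} = 33649 · 1/512 = 33649/512.
Numerically: E[X] ≈ 65.7207.

E[X] = C(23,5)·2^(1−C(5,2)) = 33649/512 ≈ 65.7207.


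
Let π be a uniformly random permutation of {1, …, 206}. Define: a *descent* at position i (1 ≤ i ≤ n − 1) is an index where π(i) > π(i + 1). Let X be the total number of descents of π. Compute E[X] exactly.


Write X = Σ X_I over i = 1, …, 205, with X_I the indicator of one descent.
There are 205 indicators.
For each fixed i, the pair (π(i), π(i+1)) is a uniformly random ordered pair of distinct values from {1, …, 206}; by symmetry P[π(i) > π(i+1)] = 1/2.
By linearity: E[X] = 205 · (1/2) = (206 − 1) · (1/2) = 205/2 ≈ 102.500000.

E[X] = 205/2 = 102.500000.


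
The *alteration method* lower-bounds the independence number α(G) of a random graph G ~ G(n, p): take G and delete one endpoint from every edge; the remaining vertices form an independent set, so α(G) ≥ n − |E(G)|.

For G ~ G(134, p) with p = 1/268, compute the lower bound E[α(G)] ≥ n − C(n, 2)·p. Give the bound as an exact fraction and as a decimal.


E[|E(G)|] = C(134, 2)·p = 8911 · (1/268) = 133/4.
E[α(G)] ≥ n − E[|E(G)|] = 134 − 133/4 = 403/4.
Numerically: ≈ 100.75000.
(This is only a lower bound; the true E[α(G)] may be larger.)

E[α(G)] ≥ 403/4 ≈ 100.75000.


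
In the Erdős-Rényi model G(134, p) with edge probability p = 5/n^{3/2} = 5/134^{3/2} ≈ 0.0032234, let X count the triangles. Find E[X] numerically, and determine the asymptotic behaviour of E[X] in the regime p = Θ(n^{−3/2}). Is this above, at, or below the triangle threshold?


Number of potential triangles: C(134, 3) = 392084.
Each occurs with probability p³ ≈ (0.0032234)³ ≈ 3.3491795e-08.
By linearity: E[X] = C(134, 3)·p³ ≈ 392084 · 3.3491795e-08 ≈ 0.01313.
Since α = 3/2 > 1, p = c/n^{3/2} = o(1/n) is below the triangle threshold p ~ 1/n. Asymptotically E[X] ~ (c³/6)·n^{3(1−α)} = (5³/6)·n^{-1.5} → 0, so by Markov's inequality G has no triangles w.h.p.

E[X] ≈ 0.01313; in regime p = Θ(1/n^{3/2}) E[X] tends to 0 (below the triangle threshold p ~ 1/n).


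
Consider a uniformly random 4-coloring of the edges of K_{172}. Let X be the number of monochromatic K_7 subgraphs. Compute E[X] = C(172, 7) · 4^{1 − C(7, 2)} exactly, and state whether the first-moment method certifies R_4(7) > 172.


E[X] = C(172, 7) · 4^{1 − 21} = 780842580024 · 4^{−20} = 780842580024/1099511627776.
As a reduced fraction: E[X] = 97605322503/137438953472 ≈ 0.7102.
Is E[X] < 1? YES.
Since E[X] < 1, there exists a 4-coloring of K_{172} with no monochromatic K_7; hence R_4(7) > 172.

E[X] = 97605322503/137438953472 ≈ 0.7102; E[X] < 1, so R_4(7) > 172.


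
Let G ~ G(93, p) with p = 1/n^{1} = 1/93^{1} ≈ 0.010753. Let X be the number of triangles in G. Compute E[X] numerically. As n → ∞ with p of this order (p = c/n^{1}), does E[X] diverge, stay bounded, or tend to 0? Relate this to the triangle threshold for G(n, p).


Number of potential triangles: C(93, 3) = 129766.
Each occurs with probability p³ ≈ (0.010753)³ ≈ 1.2432291e-06.
By linearity: E[X] = C(93, 3)·p³ ≈ 129766 · 1.2432291e-06 ≈ 0.16133.
Here α = 1, so p = 1/n is exactly at the triangle threshold p ~ 1/n. Asymptotically E[X] → c³/6 = 1³/6 = 1/6 ≈ 0.16667, a bounded constant. In this regime the triangle count is asymptotically Poisson(c³/6).

E[X] ≈ 0.16133; in regime p = Θ(1/n^{1}) E[X] stays bounded (at the triangle threshold p ~ 1/n).


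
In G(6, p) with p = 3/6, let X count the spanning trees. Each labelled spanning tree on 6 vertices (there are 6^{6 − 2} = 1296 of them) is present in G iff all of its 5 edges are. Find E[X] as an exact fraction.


K_6 has 6^{6 − 2} = 1296 labelled spanning trees.
For each such spanning tree H, let X_H = 1 if all 5 edges of H are present in G. Then P[X_H = 1] = p^{5} = (1/2)^{5} = 1/32.
By linearity of expectation: E[X] = Σ_H E[X_H] = 1296 · p^{5} = 1296 · 1/32 = 81/2.
Numerically: E[X] ≈ 40.5.

E[X] = 1296 · (1/2)^{5} = 81/2 ≈ 40.5.


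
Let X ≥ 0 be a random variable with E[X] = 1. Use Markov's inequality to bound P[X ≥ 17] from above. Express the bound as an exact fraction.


μ = E[X] = 1, a = 17.
Markov: P[X ≥ 17] ≤ μ/a = (1)/17 = 1/17.
Numerically: ≈ 0.05882.
(Since a = 17 > μ = 1.00000, the bound 1/17 is < 1 and informative.)

P[X ≥ 17] ≤ 1/17 ≈ 0.05882.


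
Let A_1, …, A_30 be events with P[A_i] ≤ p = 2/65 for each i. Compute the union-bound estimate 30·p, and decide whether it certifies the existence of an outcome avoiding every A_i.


Union bound: P[∪_{i=1}^{30} A_i] ≤ Σ_i P[A_i] ≤ 30·p = 30·(2/65) = 12/13.
Numerically: 12/13 ≈ 0.9230769.
Is 12/13 < 1? YES.
Since P[∪ A_i] ≤ 12/13 < 1, the complement has P[∩ A_i^c] ≥ 1 − 12/13 = 1/13 > 0, so some outcome avoids every A_i.

30·p = 12/13 ≈ 0.9230769; existence CERTIFIED by the union bound.


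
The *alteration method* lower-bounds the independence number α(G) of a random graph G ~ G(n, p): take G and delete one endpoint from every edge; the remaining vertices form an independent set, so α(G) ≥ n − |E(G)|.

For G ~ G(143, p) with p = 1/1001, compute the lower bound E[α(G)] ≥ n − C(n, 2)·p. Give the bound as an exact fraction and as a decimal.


E[|E(G)|] = C(143, 2)·p = 10153 · (1/1001) = 71/7.
E[α(G)] ≥ n − E[|E(G)|] = 143 − 71/7 = 930/7.
Numerically: ≈ 132.85714.
(This is only a lower bound; the true E[α(G)] may be larger.)

E[α(G)] ≥ 930/7 ≈ 132.85714.


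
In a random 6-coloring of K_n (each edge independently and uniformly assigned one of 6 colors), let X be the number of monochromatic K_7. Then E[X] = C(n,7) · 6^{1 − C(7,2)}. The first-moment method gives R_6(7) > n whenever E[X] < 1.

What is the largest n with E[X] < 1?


We need C(n, 7) · 6^{1 − 21} < 1, i.e. C(n, 7) < 6^{21 − 1} = 3656158440062976.
Check values of n near the boundary:
  n = 564: C(564, 7) = 3469685994423792; 3469685994423792 < 3656158440062976? YES
  n = 565: C(565, 7) = 3513212521235560; 3513212521235560 < 3656158440062976? YES
  n = 566: C(566, 7) = 3557206237959440; 3557206237959440 < 3656158440062976? YES
  n = 567: C(567, 7) = 3601671315933933; 3601671315933933 < 3656158440062976? YES
  n = 568: C(568, 7) = 3646611956239704; 3646611956239704 < 3656158440062976? YES
  n = 569: C(569, 7) = 3692032389858348; 3692032389858348 < 3656158440062976? NO
  n = 570: C(570, 7) = 3737936877831720; 3737936877831720 < 3656158440062976? NO
  n = 571: C(571, 7) = 3784329711421830; 3784329711421830 < 3656158440062976? NO
The largest n with C(n, 7) < 3656158440062976 is n = 568 (where E[X] = 16882462760369/16926659444736 ≈ 0.99739). Hence R_6(7) > 568, i.e. R_6(7) ≥ 569.

Largest n = 568; hence R_6(7) > 568.


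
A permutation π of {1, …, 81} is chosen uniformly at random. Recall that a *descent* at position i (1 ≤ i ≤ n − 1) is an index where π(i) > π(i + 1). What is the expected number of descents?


Write X = Σ X_I over i = 1, …, 80, with X_I the indicator of one descent.
There are 80 indicators.
For each fixed i, the pair (π(i), π(i+1)) is a uniformly random ordered pair of distinct values from {1, …, 81}; by symmetry P[π(i) > π(i+1)] = 1/2.
By linearity: E[X] = 80 · (1/2) = (81 − 1) · (1/2) = 40 ≈ 40.0000.

E[X] = 40 = 40.0000.


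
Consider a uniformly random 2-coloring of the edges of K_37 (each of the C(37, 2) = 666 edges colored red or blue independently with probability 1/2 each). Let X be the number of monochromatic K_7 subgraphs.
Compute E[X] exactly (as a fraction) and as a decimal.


Let X = Σ_S X_S over the C(37, 7) = 10295472 subsets S of size 7, where X_S = 1 if the K_7 on S is monochromatic.
For a fixed S, the K_7 on S has C(7, 2) = 21 edges. P[all 21 edges red] = (1/2)^21, and likewise for blue, so P[monochromatic] = 2·(1/2)^21 = 2^{1 − 21} = 1/1048576.
By linearity: E[X] = C(37, 7) · 2^{1 − 21} = 10295472 · 1/1048576 = 643467/65536.
Numerically: E[X] ≈ 9.8185.

E[X] = C(37,7)·2^(1−C(7,2)) = 643467/65536 ≈ 9.8185.


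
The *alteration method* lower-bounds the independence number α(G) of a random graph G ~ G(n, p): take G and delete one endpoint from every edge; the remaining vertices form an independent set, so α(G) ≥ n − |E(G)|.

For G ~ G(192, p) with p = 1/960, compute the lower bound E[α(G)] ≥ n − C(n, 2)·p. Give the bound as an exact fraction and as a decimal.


E[|E(G)|] = C(192, 2)·p = 18336 · (1/960) = 191/10.
E[α(G)] ≥ n − E[|E(G)|] = 192 − 191/10 = 1729/10.
Numerically: ≈ 172.900000.
(This is only a lower bound; the true E[α(G)] may be larger.)

E[α(G)] ≥ 1729/10 ≈ 172.900000.


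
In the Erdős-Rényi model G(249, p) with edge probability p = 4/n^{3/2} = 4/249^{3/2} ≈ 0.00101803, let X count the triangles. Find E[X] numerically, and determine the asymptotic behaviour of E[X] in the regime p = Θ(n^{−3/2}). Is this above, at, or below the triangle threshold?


Number of potential triangles: C(249, 3) = 2542124.
Each occurs with probability p³ ≈ (0.00101803)³ ≈ 1.05507398e-09.
By linearity: E[X] = C(249, 3)·p³ ≈ 2542124 · 1.05507398e-09 ≈ 0.002682.
Since α = 3/2 > 1, p = c/n^{3/2} = o(1/n) is below the triangle threshold p ~ 1/n. Asymptotically E[X] ~ (c³/6)·n^{3(1−α)} = (4³/6)·n^{-1.5} → 0, so by Markov's inequality G has no triangles w.h.p.

E[X] ≈ 0.002682; in regime p = Θ(1/n^{3/2}) E[X] tends to 0 (below the triangle threshold p ~ 1/n).


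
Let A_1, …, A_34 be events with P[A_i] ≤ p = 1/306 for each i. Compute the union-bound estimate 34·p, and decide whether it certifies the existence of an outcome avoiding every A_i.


Union bound: P[∪_{i=1}^{34} A_i] ≤ Σ_i P[A_i] ≤ 34·p = 34·(1/306) = 1/9.
Numerically: 1/9 ≈ 0.111111.
Is 1/9 < 1? YES.
Since P[∪ A_i] ≤ 1/9 < 1, the complement has P[∩ A_i^c] ≥ 1 − 1/9 = 8/9 > 0, so some outcome avoids every A_i.

34·p = 1/9 ≈ 0.111111; existence CERTIFIED by the union bound.


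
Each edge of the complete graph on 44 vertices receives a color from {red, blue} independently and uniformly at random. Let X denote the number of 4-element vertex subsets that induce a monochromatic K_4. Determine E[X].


Let X = Σ_S X_S over the C(44, 4) = 135751 subsets S of size 4, where X_S = 1 if the K_4 on S is monochromatic.
For a fixed S, the K_4 on S has C(4, 2) = 6 edges. P[all 6 edges red] = (1/2)^6, and likewise for blue, so P[monochromatic] = 2·(1/2)^6 = 2^{1 − 6} = 1/32.
By linearity of expectation: E[X] = C(44, 4) · 2^{1 − 6} = 135751 · 1/32 = 135751/32.
Numerically: E[X] ≈ 4242.219.

E[X] = C(44,4)·2^(1−C(4,2)) = 135751/32 ≈ 4242.219.


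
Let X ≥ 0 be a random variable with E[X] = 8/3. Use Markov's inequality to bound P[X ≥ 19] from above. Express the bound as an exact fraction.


μ = E[X] = 8/3, a = 19.
Markov: P[X ≥ 19] ≤ μ/a = (8/3)/19 = 8/57.
Numerically: ≈ 0.140351.
(Since a = 19 > μ = 2.666667, the bound 8/57 is < 1 and informative.)

P[X ≥ 19] ≤ 8/57 ≈ 0.140351.


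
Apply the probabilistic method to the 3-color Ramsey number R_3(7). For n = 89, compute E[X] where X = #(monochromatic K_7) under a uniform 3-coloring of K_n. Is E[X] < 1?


E[X] = C(89, 7) · 3^{1 − 21} = 6890268572 · 3^{−20} = 6890268572/3486784401.
As a reduced fraction: E[X] = 6890268572/3486784401 ≈ 1.9761097.
Is E[X] < 1? NO.
Since E[X] ≥ 1, the first-moment bound is inconclusive at n = 89; it does NOT by itself certify R_3(7) > 89.

E[X] = 6890268572/3486784401 ≈ 1.9761097; E[X] ≥ 1; first-moment method inconclusive here.


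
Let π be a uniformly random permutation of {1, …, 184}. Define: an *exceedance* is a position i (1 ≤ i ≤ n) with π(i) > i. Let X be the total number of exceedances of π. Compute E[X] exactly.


Write X = Σ_{i=1}^{184} X_i, where X_i = 1_{π(i) > i}.
For each fixed i, π(i) is uniform over {1, …, 184} (marginal of a uniform permutation), so P[π(i) > i] = (n − i)/n. Summing: Σ_{i=1}^{184} (n − i)/n = (0 + 1 + … + 183)/184 = 184(184 − 1)/(2·184) = (184 − 1)/2.
Hence E[X] = Σ_{i=1}^{184} (184 − i)/184 = 183/2 ≈ 91.500.

E[X] = 183/2 = 91.500.


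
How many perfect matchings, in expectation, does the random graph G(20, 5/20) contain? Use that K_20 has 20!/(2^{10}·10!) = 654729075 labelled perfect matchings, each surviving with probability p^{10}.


K_20 has 20!/(2^{10}·10!) = 654729075 labelled perfect matchings.
For each such perfect matching H, let X_H = 1 if all 10 edges of H are present in G. Then P[X_H = 1] = p^{10} = (1/4)^{10} = 1/1048576.
By linearity: E[X] = Σ_H E[X_H] = 654729075 · p^{10} = 654729075 · 1/1048576 = 654729075/1048576.
Numerically: E[X] ≈ 624.4.

E[X] = 654729075 · (1/4)^{10} = 654729075/1048576 ≈ 624.4.
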